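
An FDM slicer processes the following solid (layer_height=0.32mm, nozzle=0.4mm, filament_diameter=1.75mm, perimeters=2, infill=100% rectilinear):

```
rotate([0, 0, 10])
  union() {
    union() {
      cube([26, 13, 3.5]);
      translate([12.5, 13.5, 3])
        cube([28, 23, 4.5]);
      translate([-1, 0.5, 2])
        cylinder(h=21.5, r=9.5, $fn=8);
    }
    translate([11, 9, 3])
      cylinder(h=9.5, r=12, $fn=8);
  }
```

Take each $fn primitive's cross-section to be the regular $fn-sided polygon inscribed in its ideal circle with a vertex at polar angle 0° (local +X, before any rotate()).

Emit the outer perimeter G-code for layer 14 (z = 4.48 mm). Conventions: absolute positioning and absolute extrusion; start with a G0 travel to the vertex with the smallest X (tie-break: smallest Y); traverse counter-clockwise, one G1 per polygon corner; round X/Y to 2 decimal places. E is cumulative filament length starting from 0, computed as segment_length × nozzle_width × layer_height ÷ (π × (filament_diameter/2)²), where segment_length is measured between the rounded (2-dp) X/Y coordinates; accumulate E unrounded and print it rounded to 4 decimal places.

G0 X-10.43 Y-1.33 Z4.48
G1 X-6.52 Y-7.46 E0.3869
G1 X0.58 Y-9.04 E0.7740
G1 X6.71 Y-5.13 E1.1609
G1 X7.79 Y-0.25 E1.4269
G1 X11.35 Y-1.04 E1.6210
G1 X19.10 Y3.89 E2.1098
G1 X21.09 Y12.86 E2.5987
G1 X18.47 Y16.97 E2.8581
G1 X37.54 Y20.33 E3.8886
G1 X33.55 Y42.98 E5.1125
G1 X5.97 Y38.12 E6.6028
G1 X8.77 Y22.24 E7.4609
G1 X7.19 Y22.59 E7.5470
G1 X-0.56 Y17.66 E8.0358
G1 X-2.35 Y9.59 E8.4757
G1 X-2.72 Y9.67 E8.4959
G1 X-8.85 Y5.77 E8.8825
G1 X-10.43 Y-1.33 E9.2696

At z = 4.48 mm: the cube is absent (z outside [0, 3.5]); the 28×23 cube at (12.5, 13.5) contributes its full rectangle; the r=9.5 cylinder at (-1, 0.5) gives a regular 8-gon of circumradius 9.5 (constant along its height); Combining (union): the 2 present regions are separate (no shared area or edge), so areas and boundary lengths simply add and each stays a separate island — 2 connected regions; the r=12 cylinder at (11, 9) contributes a regular 8-gon of circumradius 12; Combining (union): the regions partially overlap (shared area 96.17 mm²), so overlapping operands fuse into one piece — 1 connected region; (rotated 10° about Z; rotation is an isometry so areas/perimeters/island counts are preserved). The outline is a single polygon with 18 vertices. Extrusion per mm of travel: 0.4 × 0.32 / (π × 0.875²) = 0.053216. Accumulating E over each segment gives final E = 9.2696.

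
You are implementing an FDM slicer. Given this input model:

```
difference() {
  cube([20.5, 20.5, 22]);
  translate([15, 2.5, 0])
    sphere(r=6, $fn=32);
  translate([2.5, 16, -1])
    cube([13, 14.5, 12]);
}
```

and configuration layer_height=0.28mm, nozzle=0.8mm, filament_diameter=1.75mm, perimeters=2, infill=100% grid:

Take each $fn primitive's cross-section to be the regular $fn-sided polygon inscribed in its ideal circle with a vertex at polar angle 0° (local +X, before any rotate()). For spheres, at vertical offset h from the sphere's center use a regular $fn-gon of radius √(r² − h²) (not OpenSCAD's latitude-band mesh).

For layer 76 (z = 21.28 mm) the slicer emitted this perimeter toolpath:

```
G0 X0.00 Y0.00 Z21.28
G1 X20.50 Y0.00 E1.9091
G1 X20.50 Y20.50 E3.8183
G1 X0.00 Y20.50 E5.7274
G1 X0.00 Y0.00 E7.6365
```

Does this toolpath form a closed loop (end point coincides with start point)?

yes

Start point (G0): (0.00, 0.00). End point (last G1): the path returns to the start — closed.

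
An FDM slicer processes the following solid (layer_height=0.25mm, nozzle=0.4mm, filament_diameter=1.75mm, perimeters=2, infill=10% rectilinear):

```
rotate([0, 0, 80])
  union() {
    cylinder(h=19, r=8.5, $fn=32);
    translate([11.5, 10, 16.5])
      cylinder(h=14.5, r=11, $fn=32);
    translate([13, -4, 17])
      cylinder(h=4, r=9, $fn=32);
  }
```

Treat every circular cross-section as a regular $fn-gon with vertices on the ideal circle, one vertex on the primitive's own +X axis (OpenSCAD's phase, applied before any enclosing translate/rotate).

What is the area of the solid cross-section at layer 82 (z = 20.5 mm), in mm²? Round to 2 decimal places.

574.01 mm²

At z = 20.5 mm: the cylinder is not intersected at this z (z outside [0, 19]); the cylinder at (11.5, 10): section is a regular 32-gon, circumradius r=11 (area = (32/2)·11.000²·sin(360°/32) = 377.69 mm²); the cylinder at (13, -4): section is a regular 32-gon, circumradius r=9 (area = (32/2)·9.000²·sin(360°/32) = 252.84 mm²); Combining (union): the regions partially overlap — summed areas 630.53 mm² minus the doubly-counted overlap 56.52 mm² gives 574.01 mm² — area = 574.01 mm²; (rotated 80° about Z; rotation is an isometry so areas/perimeters/island counts are preserved). Overall, the cross-section is a single solid region. Net area = 574.01 mm².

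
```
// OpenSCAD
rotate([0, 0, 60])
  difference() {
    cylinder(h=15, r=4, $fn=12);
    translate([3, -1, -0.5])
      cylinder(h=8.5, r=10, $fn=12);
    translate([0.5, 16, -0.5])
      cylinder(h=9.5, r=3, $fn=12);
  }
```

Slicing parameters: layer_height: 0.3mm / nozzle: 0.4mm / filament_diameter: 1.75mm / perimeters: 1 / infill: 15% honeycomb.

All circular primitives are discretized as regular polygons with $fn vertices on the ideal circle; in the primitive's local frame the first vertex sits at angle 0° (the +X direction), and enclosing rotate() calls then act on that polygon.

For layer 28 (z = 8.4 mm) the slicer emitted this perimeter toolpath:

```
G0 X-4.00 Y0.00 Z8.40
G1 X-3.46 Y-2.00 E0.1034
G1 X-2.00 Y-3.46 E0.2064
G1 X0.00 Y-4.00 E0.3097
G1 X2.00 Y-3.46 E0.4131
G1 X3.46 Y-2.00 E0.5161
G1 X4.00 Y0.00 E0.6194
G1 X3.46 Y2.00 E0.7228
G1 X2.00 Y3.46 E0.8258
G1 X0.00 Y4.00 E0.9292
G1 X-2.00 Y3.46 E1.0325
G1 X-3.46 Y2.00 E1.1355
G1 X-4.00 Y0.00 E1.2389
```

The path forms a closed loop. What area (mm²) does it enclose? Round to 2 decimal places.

Apply the shoelace formula to the sequence of (X, Y) vertices; enclosed area = 47.94 mm².

47.94 mm²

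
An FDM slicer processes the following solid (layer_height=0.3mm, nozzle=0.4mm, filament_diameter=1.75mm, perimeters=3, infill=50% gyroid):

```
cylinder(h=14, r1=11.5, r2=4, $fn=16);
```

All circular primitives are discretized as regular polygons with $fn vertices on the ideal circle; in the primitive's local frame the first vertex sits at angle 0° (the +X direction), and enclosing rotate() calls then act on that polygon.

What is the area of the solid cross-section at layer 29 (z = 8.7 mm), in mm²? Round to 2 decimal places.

At z = 8.7 mm: the cone (r1=11.5→r2=4) has section circumradius 6.839 here — a regular 16-gon (area = (16/2)·6.839²·sin(360°/16) = 143.20 mm²). Overall, the cross-section is a single solid region. Net area = 143.20 mm².

143.20 mm²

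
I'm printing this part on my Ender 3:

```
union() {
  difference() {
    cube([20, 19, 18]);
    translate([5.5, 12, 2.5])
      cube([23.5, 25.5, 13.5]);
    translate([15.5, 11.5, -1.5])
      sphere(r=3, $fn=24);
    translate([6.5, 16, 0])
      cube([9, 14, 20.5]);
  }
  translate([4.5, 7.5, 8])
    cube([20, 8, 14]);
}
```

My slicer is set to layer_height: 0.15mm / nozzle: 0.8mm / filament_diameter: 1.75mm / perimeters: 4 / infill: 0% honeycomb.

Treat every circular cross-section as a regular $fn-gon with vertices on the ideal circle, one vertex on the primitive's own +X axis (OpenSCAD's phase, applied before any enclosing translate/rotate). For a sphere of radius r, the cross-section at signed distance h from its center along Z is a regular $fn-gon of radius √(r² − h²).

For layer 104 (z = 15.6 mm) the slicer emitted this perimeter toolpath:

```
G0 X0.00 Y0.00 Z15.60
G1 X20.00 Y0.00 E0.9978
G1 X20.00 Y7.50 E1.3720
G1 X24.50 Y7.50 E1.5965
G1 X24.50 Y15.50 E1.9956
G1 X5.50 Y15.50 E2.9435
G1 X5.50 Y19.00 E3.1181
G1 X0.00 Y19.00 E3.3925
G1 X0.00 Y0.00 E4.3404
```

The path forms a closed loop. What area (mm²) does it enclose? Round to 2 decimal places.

365.25 mm²

Apply the shoelace formula to the sequence of (X, Y) vertices; enclosed area = 365.25 mm².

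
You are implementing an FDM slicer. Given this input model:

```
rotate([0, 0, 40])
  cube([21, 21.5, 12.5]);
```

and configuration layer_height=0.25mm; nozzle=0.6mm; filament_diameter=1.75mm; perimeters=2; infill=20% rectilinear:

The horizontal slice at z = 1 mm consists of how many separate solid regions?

1

At z = 1 mm: the cube (footprint 21×21.5) is included at this height; (whole slice rotated 40° about Z — lengths, areas and connectivity unchanged). The result has 1 disconnected region.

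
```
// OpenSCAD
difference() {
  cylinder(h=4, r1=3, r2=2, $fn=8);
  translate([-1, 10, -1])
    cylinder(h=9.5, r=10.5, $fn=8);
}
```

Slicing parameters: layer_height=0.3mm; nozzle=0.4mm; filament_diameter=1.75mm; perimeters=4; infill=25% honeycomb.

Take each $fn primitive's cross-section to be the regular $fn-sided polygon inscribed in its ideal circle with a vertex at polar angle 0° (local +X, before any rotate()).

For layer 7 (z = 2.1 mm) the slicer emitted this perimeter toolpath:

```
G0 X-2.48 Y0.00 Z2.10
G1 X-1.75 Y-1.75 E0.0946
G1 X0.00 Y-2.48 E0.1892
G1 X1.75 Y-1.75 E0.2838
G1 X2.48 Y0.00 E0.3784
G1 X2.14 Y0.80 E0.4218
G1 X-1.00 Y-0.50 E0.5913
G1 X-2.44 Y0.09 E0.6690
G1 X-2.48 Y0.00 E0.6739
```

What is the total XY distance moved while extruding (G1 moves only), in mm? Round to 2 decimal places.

Sum the Euclidean lengths of each G1 segment: total = 13.51 mm.

13.51 mm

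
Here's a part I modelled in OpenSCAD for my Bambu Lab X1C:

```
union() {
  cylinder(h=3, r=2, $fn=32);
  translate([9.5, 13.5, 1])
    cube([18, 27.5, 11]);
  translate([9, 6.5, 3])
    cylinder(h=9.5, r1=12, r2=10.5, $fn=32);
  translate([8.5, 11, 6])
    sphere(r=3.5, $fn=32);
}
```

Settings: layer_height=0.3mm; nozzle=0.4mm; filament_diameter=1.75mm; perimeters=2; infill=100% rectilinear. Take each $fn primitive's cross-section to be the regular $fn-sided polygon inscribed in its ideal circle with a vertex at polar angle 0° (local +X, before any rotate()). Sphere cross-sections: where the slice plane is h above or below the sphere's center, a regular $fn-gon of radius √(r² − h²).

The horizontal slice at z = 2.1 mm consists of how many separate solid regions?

At z = 2.1 mm: the cylinder: section is a regular 32-gon, circumradius r=2; the cube at (9.5, 13.5) (footprint 18×27.5) is included at this height; the cone at (9, 6.5) is absent (z outside [3, 12.5]); the sphere at (8.5, 11) is not intersected at this z (|z−center|=3.900 > r=3.5); Merging all regions: the 2 present regions are separate (no shared area or edge), so areas and boundary lengths simply add and each stays a separate island — 2 connected regions. The result has 2 disconnected regions.

2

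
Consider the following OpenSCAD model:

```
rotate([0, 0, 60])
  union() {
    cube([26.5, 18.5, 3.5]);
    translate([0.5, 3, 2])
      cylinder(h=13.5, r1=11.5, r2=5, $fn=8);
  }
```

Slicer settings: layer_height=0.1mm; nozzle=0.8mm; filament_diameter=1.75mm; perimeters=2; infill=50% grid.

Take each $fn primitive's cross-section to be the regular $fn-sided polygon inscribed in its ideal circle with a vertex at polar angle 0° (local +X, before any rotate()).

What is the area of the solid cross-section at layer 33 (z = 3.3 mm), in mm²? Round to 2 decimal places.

At z = 3.3 mm: the cube is present — its section is the full 26.5×18.5 rectangle (area 490.25 mm²); the cone at (0.5, 3): at t=0.096 of its height the radius interpolates to r₁+(r₂−r₁)t = 10.874, giving a regular 8-gon of that circumradius (area = (8/2)·10.874²·sin(360°/8) = 334.45 mm²); Combining (union): the regions partially overlap — summed areas 824.70 mm² minus the doubly-counted overlap 121.26 mm² gives 703.44 mm² — area = 703.44 mm²; (rotated 60° about Z; rotation is an isometry so areas/perimeters/island counts are preserved). Overall, the cross-section is a single solid region. Net area = 703.44 mm².

703.44 mm²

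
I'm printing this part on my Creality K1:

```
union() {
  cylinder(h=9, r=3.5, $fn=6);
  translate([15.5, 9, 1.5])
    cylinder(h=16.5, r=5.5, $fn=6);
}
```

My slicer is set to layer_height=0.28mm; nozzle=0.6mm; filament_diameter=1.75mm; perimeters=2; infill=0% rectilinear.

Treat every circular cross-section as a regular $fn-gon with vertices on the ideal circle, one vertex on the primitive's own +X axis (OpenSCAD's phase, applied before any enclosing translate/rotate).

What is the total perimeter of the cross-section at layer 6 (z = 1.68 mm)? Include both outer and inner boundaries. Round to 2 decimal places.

At z = 1.68 mm: the r=3.5 cylinder gives a regular 6-gon of circumradius 3.5 (constant along its height) (perimeter = 2·6·3.500·sin(180°/6) = 21.00 mm); the r=5.5 cylinder at (15.5, 9) gives a regular 6-gon of circumradius 5.5 (constant along its height) (perimeter = 2·6·5.500·sin(180°/6) = 33.00 mm); Merging all regions: the 2 present regions are separate (no shared area or edge), so areas and boundary lengths simply add and each stays a separate island — boundary = 54.00 mm. Overall, the cross-section has 2 separate islands. Total boundary length (outer) = 54.00 mm.

54.00 mm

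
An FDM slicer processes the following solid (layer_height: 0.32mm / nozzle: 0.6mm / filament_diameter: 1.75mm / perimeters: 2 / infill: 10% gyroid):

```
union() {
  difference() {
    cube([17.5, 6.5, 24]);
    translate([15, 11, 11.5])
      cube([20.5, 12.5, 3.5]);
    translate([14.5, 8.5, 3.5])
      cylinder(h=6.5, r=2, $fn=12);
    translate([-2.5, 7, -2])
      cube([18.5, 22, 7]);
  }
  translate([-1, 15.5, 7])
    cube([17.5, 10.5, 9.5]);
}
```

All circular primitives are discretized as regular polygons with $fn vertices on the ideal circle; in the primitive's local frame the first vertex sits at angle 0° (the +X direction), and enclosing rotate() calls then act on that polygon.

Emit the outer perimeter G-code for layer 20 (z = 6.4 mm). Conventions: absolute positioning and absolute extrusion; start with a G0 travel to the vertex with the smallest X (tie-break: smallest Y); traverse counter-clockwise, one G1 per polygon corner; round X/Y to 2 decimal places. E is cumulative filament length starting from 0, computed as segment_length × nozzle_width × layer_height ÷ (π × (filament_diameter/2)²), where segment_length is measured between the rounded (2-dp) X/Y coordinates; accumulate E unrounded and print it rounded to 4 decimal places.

At z = 6.4 mm: the cube (footprint 17.5×6.5) is included at this height; the cube at (15, 11) does not reach this height (z outside [11.5, 15]); the r=2 cylinder at (14.5, 8.5) gives a regular 12-gon of circumradius 2 (constant along its height); the cube at (-2.5, 7) does not reach this height (z outside [-2, 5]); Taking the first minus the rest: starting from the 17.5×6.5 cube, the r=2 cylinder at (14.5, 8.5) misses the remaining region (no effect) — 1 connected region; the cube at (-1, 15.5) is absent (z outside [7, 16.5]); Combining (union): only the result so far is present, so the union is just that shape — 1 connected region. The outline is a single polygon with 4 vertices. Extrusion per mm of travel: 0.6 × 0.32 / (π × 0.875²) = 0.079824. Accumulating E over each segment gives final E = 3.8316.

G0 X0.00 Y0.00 Z6.40
G1 X17.50 Y0.00 E1.3969
G1 X17.50 Y6.50 E1.9158
G1 X0.00 Y6.50 E3.3127
G1 X0.00 Y0.00 E3.8316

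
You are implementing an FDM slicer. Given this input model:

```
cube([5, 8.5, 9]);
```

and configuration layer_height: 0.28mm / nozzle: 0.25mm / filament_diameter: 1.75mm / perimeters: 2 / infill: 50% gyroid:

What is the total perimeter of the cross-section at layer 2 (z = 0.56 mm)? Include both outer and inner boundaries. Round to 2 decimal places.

At z = 0.56 mm: the cube (footprint 5×8.5) is included at this height (perimeter 27.00 mm). Overall, the cross-section is a single solid region. Total boundary length (outer) = 27.00 mm.

27.00 mm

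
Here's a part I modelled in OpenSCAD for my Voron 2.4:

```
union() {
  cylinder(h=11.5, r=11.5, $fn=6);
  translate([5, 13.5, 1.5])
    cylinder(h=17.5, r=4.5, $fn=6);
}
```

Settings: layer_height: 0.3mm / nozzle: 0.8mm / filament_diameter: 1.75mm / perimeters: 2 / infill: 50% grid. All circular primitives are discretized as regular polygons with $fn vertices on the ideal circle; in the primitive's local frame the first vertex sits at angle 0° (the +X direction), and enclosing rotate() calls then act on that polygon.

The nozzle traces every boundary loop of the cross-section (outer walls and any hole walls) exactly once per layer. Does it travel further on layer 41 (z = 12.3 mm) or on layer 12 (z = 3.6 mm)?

Layer 41 (z = 12.3): the cylinder is not intersected at this z (z outside [0, 11.5]); the r=4.5 cylinder at (5, 13.5) gives a regular 6-gon of circumradius 4.5 (constant along its height) (perimeter = 2·6·4.500·sin(180°/6) = 27.00 mm); Combining (union): only the r=4.5 cylinder at (5, 13.5) is present, so the union is just that shape — boundary = 27.00 mm. So its perimeter = 27.00 mm. Layer 12 (z = 3.6): the r=11.5 cylinder contributes a regular 6-gon of circumradius 11.5 (perimeter = 2·6·11.500·sin(180°/6) = 69.00 mm); the r=4.5 cylinder at (5, 13.5) gives a regular 6-gon of circumradius 4.5 (constant along its height) (perimeter = 2·6·4.500·sin(180°/6) = 27.00 mm); Taking the union: the regions partially overlap (shared area 1.14 mm²), so the edge portions inside another operand are dropped and the merged outline is re-measured after clipping — boundary = 88.77 mm. So its perimeter = 88.77 mm. Layer 12 is larger (88.77 vs 27.00 mm).

layer 12 (z = 3.6 mm)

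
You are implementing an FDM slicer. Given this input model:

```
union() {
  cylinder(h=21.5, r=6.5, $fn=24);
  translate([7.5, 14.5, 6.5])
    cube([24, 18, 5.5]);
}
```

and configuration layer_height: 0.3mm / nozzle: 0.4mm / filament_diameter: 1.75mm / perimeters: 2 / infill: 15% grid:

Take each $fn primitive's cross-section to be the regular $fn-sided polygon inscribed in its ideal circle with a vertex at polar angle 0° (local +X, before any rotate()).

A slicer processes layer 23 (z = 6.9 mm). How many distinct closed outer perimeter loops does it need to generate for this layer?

At z = 6.9 mm: the r=6.5 cylinder contributes a regular 24-gon of circumradius 6.5; the 24×18 cube at (7.5, 14.5) contributes its full rectangle; Merging all regions: the 2 present regions are separate (no shared area or edge), so areas and boundary lengths simply add and each stays a separate island — 2 connected regions. The result has 2 disconnected regions.

2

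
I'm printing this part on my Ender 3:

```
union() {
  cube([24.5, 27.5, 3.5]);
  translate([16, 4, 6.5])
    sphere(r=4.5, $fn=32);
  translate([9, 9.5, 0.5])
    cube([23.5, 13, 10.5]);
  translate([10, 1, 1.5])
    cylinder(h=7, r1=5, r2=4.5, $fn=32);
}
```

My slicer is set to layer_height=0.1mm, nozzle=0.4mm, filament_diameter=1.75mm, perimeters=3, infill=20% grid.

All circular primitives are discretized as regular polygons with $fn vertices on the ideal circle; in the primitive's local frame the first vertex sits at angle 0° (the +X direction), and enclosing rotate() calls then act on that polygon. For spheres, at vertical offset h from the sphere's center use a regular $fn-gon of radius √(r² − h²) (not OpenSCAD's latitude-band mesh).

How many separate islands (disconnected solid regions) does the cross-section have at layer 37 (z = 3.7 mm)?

2

At z = 3.7 mm: the cube does not reach this height (z outside [0, 3.5]); the sphere at (16, 4): section is a regular 32-gon, circumradius = √(r²−h²) = √(4.5²−2.8²) = 3.523; the 23.5×13 cube at (9, 9.5) contributes its full rectangle; the cone at (10, 1): at t=0.314 of its height the radius interpolates to r₁+(r₂−r₁)t = 4.843, giving a regular 32-gon of that circumradius; Combining (union): the regions partially overlap (shared area 5.41 mm²), so overlapping operands fuse into one piece — 2 connected regions. Overall, the cross-section has 2 separate islands. Island count = 2.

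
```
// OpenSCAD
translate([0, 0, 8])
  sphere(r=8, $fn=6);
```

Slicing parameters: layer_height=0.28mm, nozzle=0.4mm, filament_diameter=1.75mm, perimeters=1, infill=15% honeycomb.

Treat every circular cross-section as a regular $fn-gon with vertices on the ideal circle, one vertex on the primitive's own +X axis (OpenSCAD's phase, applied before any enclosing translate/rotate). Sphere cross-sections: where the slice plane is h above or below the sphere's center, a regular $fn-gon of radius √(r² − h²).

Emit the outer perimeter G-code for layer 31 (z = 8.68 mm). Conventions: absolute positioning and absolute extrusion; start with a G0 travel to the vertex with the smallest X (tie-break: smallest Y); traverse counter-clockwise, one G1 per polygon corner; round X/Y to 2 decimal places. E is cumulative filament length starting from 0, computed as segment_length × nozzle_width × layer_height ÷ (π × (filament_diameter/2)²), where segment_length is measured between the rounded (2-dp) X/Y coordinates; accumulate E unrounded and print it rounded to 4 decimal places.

At z = 8.68 mm: the sphere: section is a regular 6-gon, circumradius = √(r²−h²) = √(8²−0.68²) = 7.971. The outline is a single polygon with 6 vertices. Extrusion per mm of travel: 0.4 × 0.28 / (π × 0.875²) = 0.046564. Accumulating E over each segment gives final E = 2.2268.

G0 X-7.97 Y0.00 Z8.68
G1 X-3.99 Y-6.90 E0.3709
G1 X3.99 Y-6.90 E0.7425
G1 X7.97 Y0.00 E1.1134
G1 X3.99 Y6.90 E1.4843
G1 X-3.99 Y6.90 E1.8559
G1 X-7.97 Y0.00 E2.2268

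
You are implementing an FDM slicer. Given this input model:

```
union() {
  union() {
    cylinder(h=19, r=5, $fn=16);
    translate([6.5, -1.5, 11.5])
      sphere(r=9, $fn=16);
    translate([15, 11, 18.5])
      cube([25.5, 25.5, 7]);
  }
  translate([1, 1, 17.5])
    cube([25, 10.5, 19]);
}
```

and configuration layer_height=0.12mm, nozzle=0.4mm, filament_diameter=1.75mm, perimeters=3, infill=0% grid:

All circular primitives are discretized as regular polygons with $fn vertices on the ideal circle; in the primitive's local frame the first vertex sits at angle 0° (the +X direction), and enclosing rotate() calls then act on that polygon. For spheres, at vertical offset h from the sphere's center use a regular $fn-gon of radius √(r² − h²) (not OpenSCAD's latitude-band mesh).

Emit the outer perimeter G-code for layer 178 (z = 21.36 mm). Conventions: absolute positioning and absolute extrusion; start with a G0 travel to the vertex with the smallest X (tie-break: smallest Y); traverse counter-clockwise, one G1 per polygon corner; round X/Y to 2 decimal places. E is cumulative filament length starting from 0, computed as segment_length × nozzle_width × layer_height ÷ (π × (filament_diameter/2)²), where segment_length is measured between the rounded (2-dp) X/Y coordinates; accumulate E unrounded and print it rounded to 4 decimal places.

G0 X1.00 Y1.00 Z21.36
G1 X26.00 Y1.00 E0.4989
G1 X26.00 Y11.00 E0.6985
G1 X40.50 Y11.00 E0.9878
G1 X40.50 Y36.50 E1.4967
G1 X15.00 Y36.50 E2.0056
G1 X15.00 Y11.50 E2.5045
G1 X1.00 Y11.50 E2.7839
G1 X1.00 Y1.00 E2.9934

At z = 21.36 mm: the cylinder does not reach this height (z outside [0, 19]); the sphere at (6.5, -1.5) is not intersected at this z (|z−center|=9.860 > r=9); the cube at (15, 11) is present — its section is the full 25.5×25.5 rectangle; Taking the union: only the 25.5×25.5 cube at (15, 11) is present, so the union is just that shape — 1 connected region; the cube at (1, 1) (footprint 25×10.5) is included at this height; Taking the union: the regions partially overlap (shared area 5.50 mm²), so overlapping operands fuse into one piece — 1 connected region. The outline is a single polygon with 8 vertices. Extrusion per mm of travel: 0.4 × 0.12 / (π × 0.875²) = 0.019956. Accumulating E over each segment gives final E = 2.9934.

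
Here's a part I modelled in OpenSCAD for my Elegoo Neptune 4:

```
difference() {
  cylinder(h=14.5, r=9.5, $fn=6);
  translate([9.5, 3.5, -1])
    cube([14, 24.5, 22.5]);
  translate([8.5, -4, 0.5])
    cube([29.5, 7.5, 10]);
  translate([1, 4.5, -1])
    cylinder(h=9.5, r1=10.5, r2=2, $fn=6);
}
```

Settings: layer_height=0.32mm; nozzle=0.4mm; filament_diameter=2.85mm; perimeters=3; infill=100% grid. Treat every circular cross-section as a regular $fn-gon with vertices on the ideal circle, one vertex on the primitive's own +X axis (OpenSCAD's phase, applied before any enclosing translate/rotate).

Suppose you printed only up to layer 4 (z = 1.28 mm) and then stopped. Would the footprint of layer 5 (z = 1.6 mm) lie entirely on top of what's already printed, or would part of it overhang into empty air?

part overhangs

Compare the two slices. At z = 1.28: the cylinder: section is a regular 6-gon, circumradius r=9.5 (area = (6/2)·9.500²·sin(360°/6) = 234.48 mm²); the cube at (9.5, 3.5) (footprint 14×24.5) is included at this height (area 343.00 mm²); the cube at (8.5, -4) (footprint 29.5×7.5) is included at this height (area 221.25 mm²); the cone at (1, 4.5) contributes a regular 6-gon of circumradius 8.460 (interpolated between r1=10.5 and r2=2 at t=0.240) (area = (6/2)·8.460²·sin(360°/6) = 185.95 mm²); After the difference (first − rest): starting from the r=9.5 cylinder (234.48 mm²), the 14×24.5 cube at (9.5, 3.5) misses the remaining region (no effect); the 29.5×7.5 cube at (8.5, -4) partially overlaps it — only the 1.73 mm² overlap (of its 221.25 mm²) is removed, clipping the outline; the cone at (1, 4.5) partially overlaps it — only the 133.44 mm² overlap (of its 185.95 mm²) is removed, clipping the outline — area = 99.31 mm². At z = 1.6: the r=9.5 cylinder contributes a regular 6-gon of circumradius 9.5 (area = (6/2)·9.500²·sin(360°/6) = 234.48 mm²); the cube at (9.5, 3.5) (footprint 14×24.5) is included at this height (area 343.00 mm²); the 29.5×7.5 cube at (8.5, -4) contributes its full rectangle (area 221.25 mm²); the cone at (1, 4.5) (r1=10.5→r2=2) has section circumradius 8.174 here — a regular 6-gon (area = (6/2)·8.174²·sin(360°/6) = 173.58 mm²); Taking the first minus the rest: starting from the r=9.5 cylinder (234.48 mm²), the 14×24.5 cube at (9.5, 3.5) misses the remaining region (no effect); the 29.5×7.5 cube at (8.5, -4) partially overlaps it — only the 1.73 mm² overlap (of its 221.25 mm²) is removed, clipping the outline; the cone at (1, 4.5) partially overlaps it — only the 127.95 mm² overlap (of its 173.58 mm²) is removed, clipping the outline — area = 104.79 mm². Checking containment: at z = 1.6 the cross-section extends beyond the z = 1.28 cross-section by about 5.48 mm².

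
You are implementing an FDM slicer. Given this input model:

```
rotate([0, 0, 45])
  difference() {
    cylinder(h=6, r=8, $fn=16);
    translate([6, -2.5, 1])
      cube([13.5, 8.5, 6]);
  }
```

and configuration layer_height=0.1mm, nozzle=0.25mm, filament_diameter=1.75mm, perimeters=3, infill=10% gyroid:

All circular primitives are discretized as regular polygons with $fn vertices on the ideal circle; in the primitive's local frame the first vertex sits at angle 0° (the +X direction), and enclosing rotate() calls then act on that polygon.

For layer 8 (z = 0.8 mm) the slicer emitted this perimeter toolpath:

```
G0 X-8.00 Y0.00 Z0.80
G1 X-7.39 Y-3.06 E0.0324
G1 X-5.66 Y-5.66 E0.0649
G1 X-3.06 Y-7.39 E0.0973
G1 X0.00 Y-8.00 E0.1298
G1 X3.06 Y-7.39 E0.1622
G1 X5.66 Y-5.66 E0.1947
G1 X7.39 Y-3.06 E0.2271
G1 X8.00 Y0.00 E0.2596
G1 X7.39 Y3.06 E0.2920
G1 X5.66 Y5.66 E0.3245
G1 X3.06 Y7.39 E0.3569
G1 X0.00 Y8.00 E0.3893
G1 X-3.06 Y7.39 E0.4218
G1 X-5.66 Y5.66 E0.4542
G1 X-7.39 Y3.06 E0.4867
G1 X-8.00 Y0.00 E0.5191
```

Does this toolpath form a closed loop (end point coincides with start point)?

Start point (G0): (-8.00, 0.00). End point (last G1): the path returns to the start — closed.

yes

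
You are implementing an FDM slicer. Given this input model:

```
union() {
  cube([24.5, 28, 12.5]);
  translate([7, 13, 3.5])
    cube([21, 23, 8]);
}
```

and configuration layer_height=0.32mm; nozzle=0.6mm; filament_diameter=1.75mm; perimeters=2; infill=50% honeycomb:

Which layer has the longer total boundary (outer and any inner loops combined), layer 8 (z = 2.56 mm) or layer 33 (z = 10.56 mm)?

Layer 8 (z = 2.56): the cube (footprint 24.5×28) is included at this height (perimeter 105.00 mm); the cube at (7, 13) is not intersected at this z (z outside [3.5, 11.5]); Combining (union): only the 24.5×28 cube is present, so the union is just that shape — boundary = 105.00 mm. So its perimeter = 105.00 mm. Layer 33 (z = 10.56): the 24.5×28 cube contributes its full rectangle (perimeter 105.00 mm); the cube at (7, 13) (footprint 21×23) is included at this height (perimeter 88.00 mm); Combining (union): the regions partially overlap (shared area 262.50 mm²), so the edge portions inside another operand are dropped and the merged outline is re-measured after clipping — boundary = 128.00 mm. So its perimeter = 128.00 mm. Layer 33 is larger (128.00 vs 105.00 mm).

layer 33 (z = 10.56 mm)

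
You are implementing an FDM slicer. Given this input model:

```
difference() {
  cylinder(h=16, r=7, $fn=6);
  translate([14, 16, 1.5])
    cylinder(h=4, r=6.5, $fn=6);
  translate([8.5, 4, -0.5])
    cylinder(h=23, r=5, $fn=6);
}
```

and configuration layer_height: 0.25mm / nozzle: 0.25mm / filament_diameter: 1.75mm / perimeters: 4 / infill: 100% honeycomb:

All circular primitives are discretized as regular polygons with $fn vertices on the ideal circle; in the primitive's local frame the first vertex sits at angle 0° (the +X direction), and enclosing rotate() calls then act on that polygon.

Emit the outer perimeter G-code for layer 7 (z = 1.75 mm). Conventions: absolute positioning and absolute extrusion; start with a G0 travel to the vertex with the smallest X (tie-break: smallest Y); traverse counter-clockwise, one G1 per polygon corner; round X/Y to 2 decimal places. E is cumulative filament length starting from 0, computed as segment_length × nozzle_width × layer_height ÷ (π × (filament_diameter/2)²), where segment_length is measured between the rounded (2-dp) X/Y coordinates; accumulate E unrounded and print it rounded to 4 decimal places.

G0 X-7.00 Y0.00 Z1.75
G1 X-3.50 Y-6.06 E0.1818
G1 X3.50 Y-6.06 E0.3637
G1 X6.81 Y-0.33 E0.5357
G1 X6.00 Y-0.33 E0.5567
G1 X3.50 Y4.00 E0.6866
G1 X4.10 Y5.03 E0.7176
G1 X3.50 Y6.06 E0.7486
G1 X-3.50 Y6.06 E0.9305
G1 X-7.00 Y0.00 E1.1123

At z = 1.75 mm: the r=7 cylinder gives a regular 6-gon of circumradius 7 (constant along its height); the cylinder at (14, 16): section is a regular 6-gon, circumradius r=6.5; the cylinder at (8.5, 4): section is a regular 6-gon, circumradius r=5; After the difference (first − rest): starting from the r=7 cylinder, the r=6.5 cylinder at (14, 16) misses the remaining region (no effect); the r=5 cylinder at (8.5, 4) partially overlaps it — only the 5.71 mm² overlap (of its 64.95 mm²) is removed, clipping the outline — 1 connected region. The outline is a single polygon with 9 vertices. Extrusion per mm of travel: 0.25 × 0.25 / (π × 0.875²) = 0.025984. Accumulating E over each segment gives final E = 1.1123.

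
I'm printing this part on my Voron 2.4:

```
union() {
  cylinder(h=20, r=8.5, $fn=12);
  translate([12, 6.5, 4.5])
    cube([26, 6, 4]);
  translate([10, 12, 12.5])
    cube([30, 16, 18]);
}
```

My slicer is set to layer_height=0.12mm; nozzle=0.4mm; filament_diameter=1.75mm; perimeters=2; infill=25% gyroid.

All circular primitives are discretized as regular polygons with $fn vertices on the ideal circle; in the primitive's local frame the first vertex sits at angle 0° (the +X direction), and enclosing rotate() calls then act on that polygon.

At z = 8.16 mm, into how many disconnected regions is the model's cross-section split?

At z = 8.16 mm: the r=8.5 cylinder gives a regular 12-gon of circumradius 8.5 (constant along its height); the cube at (12, 6.5) (footprint 26×6) is included at this height; the cube at (10, 12) does not reach this height (z outside [12.5, 30.5]); Combining (union): the 2 present regions are separate (no shared area or edge), so areas and boundary lengths simply add and each stays a separate island — 2 connected regions. The result has 2 disconnected regions.

2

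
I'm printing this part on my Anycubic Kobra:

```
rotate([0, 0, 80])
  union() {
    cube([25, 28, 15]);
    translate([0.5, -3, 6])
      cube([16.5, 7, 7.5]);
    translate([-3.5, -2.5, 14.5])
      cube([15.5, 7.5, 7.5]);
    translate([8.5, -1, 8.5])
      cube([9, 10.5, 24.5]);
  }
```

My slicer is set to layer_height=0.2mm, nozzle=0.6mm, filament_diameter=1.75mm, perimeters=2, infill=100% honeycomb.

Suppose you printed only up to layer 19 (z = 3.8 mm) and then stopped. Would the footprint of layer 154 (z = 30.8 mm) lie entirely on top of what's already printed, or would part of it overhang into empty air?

Compare the two slices. At z = 3.8: the 25×28 cube contributes its full rectangle (area 700.00 mm²); the cube at (0.5, -3) does not reach this height (z outside [6, 13.5]); the cube at (-3.5, -2.5) is absent (z outside [14.5, 22]); the cube at (8.5, -1) does not reach this height (z outside [8.5, 33]); Combining (union): only the 25×28 cube is present, so the union is just that shape — area = 700.00 mm²; (rotated 80° about Z; rotation is an isometry so areas/perimeters/island counts are preserved). At z = 30.8: the cube is absent (z outside [0, 15]); the cube at (0.5, -3) is absent (z outside [6, 13.5]); the cube at (-3.5, -2.5) is not intersected at this z (z outside [14.5, 22]); the cube at (8.5, -1) is present — its section is the full 9×10.5 rectangle (area 94.50 mm²); Taking the union: only the 9×10.5 cube at (8.5, -1) is present, so the union is just that shape — area = 94.50 mm²; (rotated 80° about Z; rotation is an isometry so areas/perimeters/island counts are preserved). Checking containment: at z = 30.8 the cross-section extends beyond the z = 3.8 cross-section by about 9.00 mm².

part overhangs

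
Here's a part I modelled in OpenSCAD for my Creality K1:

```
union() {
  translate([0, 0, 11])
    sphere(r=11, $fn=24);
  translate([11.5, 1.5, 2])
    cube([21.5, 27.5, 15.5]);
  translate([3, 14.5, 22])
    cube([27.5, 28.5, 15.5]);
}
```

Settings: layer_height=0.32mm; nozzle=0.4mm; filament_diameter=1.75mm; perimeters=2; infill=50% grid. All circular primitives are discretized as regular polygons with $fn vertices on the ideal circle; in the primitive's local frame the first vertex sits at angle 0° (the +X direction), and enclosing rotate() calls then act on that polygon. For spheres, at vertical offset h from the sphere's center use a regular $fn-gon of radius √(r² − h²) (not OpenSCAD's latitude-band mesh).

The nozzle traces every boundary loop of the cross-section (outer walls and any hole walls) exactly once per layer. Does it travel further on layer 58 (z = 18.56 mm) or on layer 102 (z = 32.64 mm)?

Layer 58 (z = 18.56): the sphere: section is a regular 24-gon, circumradius = √(r²−h²) = √(11²−7.56²) = 7.990 (perimeter = 2·24·7.990·sin(180°/24) = 50.06 mm); the cube at (11.5, 1.5) does not reach this height (z outside [2, 17.5]); the cube at (3, 14.5) is absent (z outside [22, 37.5]); Taking the union: only the r=11 sphere is present, so the union is just that shape — boundary = 50.06 mm. So its perimeter = 50.06 mm. Layer 102 (z = 32.64): the sphere is absent (|z−center|=21.640 > r=11); the cube at (11.5, 1.5) is absent (z outside [2, 17.5]); the cube at (3, 14.5) is present — its section is the full 27.5×28.5 rectangle (perimeter 112.00 mm); Taking the union: only the 27.5×28.5 cube at (3, 14.5) is present, so the union is just that shape — boundary = 112.00 mm. So its perimeter = 112.00 mm. Layer 102 is larger (112.00 vs 50.06 mm).

layer 102 (z = 32.64 mm)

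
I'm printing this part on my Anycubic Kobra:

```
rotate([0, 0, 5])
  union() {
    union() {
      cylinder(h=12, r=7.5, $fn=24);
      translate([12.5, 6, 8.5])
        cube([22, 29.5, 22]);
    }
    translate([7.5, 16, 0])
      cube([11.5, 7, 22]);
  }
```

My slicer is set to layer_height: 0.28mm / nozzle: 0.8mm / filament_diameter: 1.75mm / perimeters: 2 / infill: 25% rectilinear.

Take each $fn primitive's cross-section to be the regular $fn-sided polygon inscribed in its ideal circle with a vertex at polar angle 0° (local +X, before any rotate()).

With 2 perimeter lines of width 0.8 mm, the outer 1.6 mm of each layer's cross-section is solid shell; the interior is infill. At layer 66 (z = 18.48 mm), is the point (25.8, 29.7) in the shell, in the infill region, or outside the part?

infill

At z = 18.48 mm: the cylinder does not reach this height (z outside [0, 12]); the 22×29.5 cube at (12.5, 6) contributes its full rectangle; Taking the union: only the 22×29.5 cube at (12.5, 6) is present, so the union is just that shape — 1 connected region; the 11.5×7 cube at (7.5, 16) contributes its full rectangle; Combining (union): the regions partially overlap (shared area 45.50 mm²), so overlapping operands fuse into one piece — 1 connected region; (whole slice rotated 5° about Z — lengths, areas and connectivity unchanged). Overall, the cross-section is a single solid region. Undo the 5° rotation: the query point maps to (28.290, 27.338) in the un-rotated model frame. The nearest boundary edge runs (34.50, 35.50)→(34.50, 6.00); distance from the point to it = 6.21 mm. The point is inside the cross-section and 6.21 mm from the nearest boundary — more than the 1.6 mm shell width (2 × 0.8), so it's in the infill interior.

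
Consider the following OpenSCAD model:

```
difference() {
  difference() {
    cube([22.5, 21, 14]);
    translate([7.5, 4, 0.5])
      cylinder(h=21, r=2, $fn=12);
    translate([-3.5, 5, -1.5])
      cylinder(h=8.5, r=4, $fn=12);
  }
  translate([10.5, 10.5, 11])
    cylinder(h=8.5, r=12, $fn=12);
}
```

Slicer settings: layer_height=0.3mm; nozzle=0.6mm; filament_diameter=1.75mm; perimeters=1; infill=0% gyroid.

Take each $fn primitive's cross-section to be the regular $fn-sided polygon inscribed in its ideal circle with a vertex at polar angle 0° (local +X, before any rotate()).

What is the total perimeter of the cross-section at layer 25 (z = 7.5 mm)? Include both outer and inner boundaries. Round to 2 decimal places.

99.42 mm

At z = 7.5 mm: the 22.5×21 cube contributes its full rectangle (perimeter 87.00 mm); the cylinder at (7.5, 4): section is a regular 12-gon, circumradius r=2 (perimeter = 2·12·2.000·sin(180°/12) = 12.42 mm); the cylinder at (-3.5, 5) is not intersected at this z (z outside [-1.5, 7]); After the difference (first − rest): starting from the 22.5×21 cube, the r=2 cylinder at (7.5, 4) lies wholly inside it (removes its full 12.00 mm² and its 12.42 mm outline becomes a hole wall) — boundary (outer + 1 inner loop) = 99.42 mm; the cylinder at (10.5, 10.5) is not intersected at this z (z outside [11, 19.5]); Taking the first minus the rest: none of the subtracted shapes is present at this height, so the result so far is unchanged — boundary (outer + 1 inner loop) = 99.42 mm. Overall, the cross-section is one region with 1 hole. Total boundary length (outer + inner) = 99.42 mm.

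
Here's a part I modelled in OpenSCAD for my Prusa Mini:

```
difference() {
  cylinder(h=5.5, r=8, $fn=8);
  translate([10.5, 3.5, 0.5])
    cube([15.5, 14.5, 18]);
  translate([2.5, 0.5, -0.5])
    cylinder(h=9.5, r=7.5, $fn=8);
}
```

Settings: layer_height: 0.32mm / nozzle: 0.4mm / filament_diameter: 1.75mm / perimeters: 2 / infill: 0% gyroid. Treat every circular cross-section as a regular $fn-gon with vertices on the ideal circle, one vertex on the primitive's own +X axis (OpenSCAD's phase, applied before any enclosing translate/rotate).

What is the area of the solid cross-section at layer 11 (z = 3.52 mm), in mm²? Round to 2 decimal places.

49.02 mm²

At z = 3.52 mm: the r=8 cylinder contributes a regular 8-gon of circumradius 8 (area = (8/2)·8.000²·sin(360°/8) = 181.02 mm²); the 15.5×14.5 cube at (10.5, 3.5) contributes its full rectangle (area 224.75 mm²); the cylinder at (2.5, 0.5): section is a regular 8-gon, circumradius r=7.5 (area = (8/2)·7.500²·sin(360°/8) = 159.10 mm²); Subtracting the remaining from the first: starting from the r=8 cylinder (181.02 mm²), the 15.5×14.5 cube at (10.5, 3.5) misses the remaining region (no effect); the r=7.5 cylinder at (2.5, 0.5) partially overlaps it — only the 132.00 mm² overlap (of its 159.10 mm²) is removed, clipping the outline — area = 49.02 mm². Overall, the cross-section is a single solid region. Net area = 49.02 mm².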